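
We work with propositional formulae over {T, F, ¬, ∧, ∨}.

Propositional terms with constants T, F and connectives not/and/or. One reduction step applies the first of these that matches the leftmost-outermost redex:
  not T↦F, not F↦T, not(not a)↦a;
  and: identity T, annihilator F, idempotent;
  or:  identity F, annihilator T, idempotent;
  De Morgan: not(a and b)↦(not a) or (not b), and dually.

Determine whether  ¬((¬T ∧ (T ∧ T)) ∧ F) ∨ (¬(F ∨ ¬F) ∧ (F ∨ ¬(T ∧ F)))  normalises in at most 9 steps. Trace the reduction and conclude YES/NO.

  start: ¬((¬T ∧ (T ∧ T)) ∧ F) ∨ (¬(F ∨ ¬F) ∧ (F ∨ ¬(T ∧ F)))
  [1] (¬(¬T ∧ (T ∧ T)) ∨ ¬F) ∨ (¬(F ∨ ¬F) ∧ (F ∨ ¬(T ∧ F)))
  [2] ((¬¬T ∨ ¬(T ∧ T)) ∨ ¬F) ∨ (¬(F ∨ ¬F) ∧ (F ∨ ¬(T ∧ F)))
  [3] ((T ∨ ¬(T ∧ T)) ∨ ¬F) ∨ (¬(F ∨ ¬F) ∧ (F ∨ ¬(T ∧ F)))
  [4] (T ∨ ¬F) ∨ (¬(F ∨ ¬F) ∧ (F ∨ ¬(T ∧ F)))
  [5] T ∨ (¬(F ∨ ¬F) ∧ (F ∨ ¬(T ∧ F)))
  [6] T

Answer: YES — reaches normal form T in 6 ≤ 9 steps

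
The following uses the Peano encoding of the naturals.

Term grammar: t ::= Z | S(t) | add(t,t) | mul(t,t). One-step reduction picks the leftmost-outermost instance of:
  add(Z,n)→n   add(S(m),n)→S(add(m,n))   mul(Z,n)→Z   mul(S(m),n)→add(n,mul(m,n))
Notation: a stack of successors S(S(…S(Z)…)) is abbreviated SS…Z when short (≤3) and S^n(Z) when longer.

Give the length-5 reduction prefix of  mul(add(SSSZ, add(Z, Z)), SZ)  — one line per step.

  start: mul(add(SSSZ, add(Z, Z)), SZ)
  step 1: mul(S(add(SSZ, add(Z, Z))), SZ)
  step 2: add(SZ, mul(add(SSZ, add(Z, Z)), SZ))
  step 3: S(add(Z, mul(add(SSZ, add(Z, Z)), SZ)))
  step 4: S(mul(add(SSZ, add(Z, Z)), SZ))
  step 5: S(mul(S(add(SZ, add(Z, Z))), SZ))

Answer: after 5 steps: S(mul(S(add(SZ, add(Z, Z))), SZ))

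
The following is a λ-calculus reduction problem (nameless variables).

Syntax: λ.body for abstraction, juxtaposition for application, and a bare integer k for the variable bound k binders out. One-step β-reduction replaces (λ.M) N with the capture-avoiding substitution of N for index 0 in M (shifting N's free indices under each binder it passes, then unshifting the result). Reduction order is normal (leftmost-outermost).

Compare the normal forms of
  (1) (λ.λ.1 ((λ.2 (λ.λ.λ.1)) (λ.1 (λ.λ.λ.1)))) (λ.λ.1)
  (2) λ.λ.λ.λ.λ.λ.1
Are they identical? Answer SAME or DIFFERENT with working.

Term A:
  start: (λ.λ.1 ((λ.2 (λ.λ.λ.1)) (λ.1 (λ.λ.λ.1)))) (λ.λ.1)
  step 1: λ.(λ.λ.1) ((λ.(λ.λ.1) (λ.λ.λ.1)) (λ.1 (λ.λ.λ.1)))
  step 2: λ.λ.(λ.(λ.λ.1) (λ.λ.λ.1)) (λ.2 (λ.λ.λ.1))
  step 3: λ.λ.(λ.λ.1) (λ.λ.λ.1)
  step 4: λ.λ.λ.λ.λ.λ.1

Term B:
  start: λ.λ.λ.λ.λ.λ.1

Answer: SAME — A ⇓ λ.λ.λ.λ.λ.λ.1, B ⇓ λ.λ.λ.λ.λ.λ.1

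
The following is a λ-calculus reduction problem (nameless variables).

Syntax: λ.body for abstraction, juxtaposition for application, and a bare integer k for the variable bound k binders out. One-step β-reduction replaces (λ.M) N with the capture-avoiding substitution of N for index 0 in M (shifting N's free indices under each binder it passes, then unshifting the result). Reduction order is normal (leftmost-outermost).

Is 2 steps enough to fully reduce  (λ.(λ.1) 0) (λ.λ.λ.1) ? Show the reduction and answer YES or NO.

Answer: YES — reaches normal form λ.λ.λ.1 in 2 ≤ 2 steps

Reduction:
  start: (λ.(λ.1) 0) (λ.λ.λ.1)
  [1] (λ.λ.λ.λ.1) (λ.λ.λ.1)
  [2] λ.λ.λ.1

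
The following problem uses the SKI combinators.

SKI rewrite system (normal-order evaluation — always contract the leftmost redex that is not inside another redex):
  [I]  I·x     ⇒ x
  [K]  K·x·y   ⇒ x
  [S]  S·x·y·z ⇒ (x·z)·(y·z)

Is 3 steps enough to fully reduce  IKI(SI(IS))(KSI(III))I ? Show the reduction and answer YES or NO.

  start: IKI(SI(IS))(KSI(III))I
  →1  KI(SI(IS))(KSI(III))I
  →2  I(KSI(III))I
  →3  KSI(III)I

Answer: NO — after 3 steps the term is KSI(III)I, not yet normal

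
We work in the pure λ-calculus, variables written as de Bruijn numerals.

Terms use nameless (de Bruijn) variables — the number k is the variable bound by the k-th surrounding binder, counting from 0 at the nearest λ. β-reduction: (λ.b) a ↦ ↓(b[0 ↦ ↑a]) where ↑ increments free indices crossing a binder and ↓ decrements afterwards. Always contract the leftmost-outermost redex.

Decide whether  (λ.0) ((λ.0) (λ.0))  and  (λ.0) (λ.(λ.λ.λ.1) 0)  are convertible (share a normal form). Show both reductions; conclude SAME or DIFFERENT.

Answer: DIFFERENT — A ⇓ λ.0, B ⇓ λ.λ.λ.1

Working:
Term A:
  start: (λ.0) ((λ.0) (λ.0))
  →1  (λ.0) (λ.0)
  →2  λ.0

Term B:
  start: (λ.0) (λ.(λ.λ.λ.1) 0)
  →1  λ.(λ.λ.λ.1) 0
  →2  λ.λ.λ.1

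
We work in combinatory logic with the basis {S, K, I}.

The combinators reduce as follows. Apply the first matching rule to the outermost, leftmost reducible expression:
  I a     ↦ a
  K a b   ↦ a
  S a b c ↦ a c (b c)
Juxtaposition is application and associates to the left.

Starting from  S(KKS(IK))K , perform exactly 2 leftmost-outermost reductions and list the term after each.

Answer: after 2 steps: S(KK)K

Derivation:
  start: S(KKS(IK))K
  [1] S(K(IK))K
  [2] S(KK)K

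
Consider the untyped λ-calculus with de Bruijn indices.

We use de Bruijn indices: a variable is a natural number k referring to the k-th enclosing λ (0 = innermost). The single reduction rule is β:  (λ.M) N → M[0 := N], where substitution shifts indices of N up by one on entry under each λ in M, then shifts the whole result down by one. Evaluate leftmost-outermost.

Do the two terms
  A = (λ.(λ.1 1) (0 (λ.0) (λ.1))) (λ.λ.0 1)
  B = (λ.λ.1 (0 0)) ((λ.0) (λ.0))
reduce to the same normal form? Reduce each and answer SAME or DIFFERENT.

Answer: DIFFERENT — A ⇓ λ.0 (λ.λ.0 1), B ⇓ λ.0 0

Reduction:
Term A:
  start: (λ.(λ.1 1) (0 (λ.0) (λ.1))) (λ.λ.0 1)
  step 1: (λ.(λ.λ.0 1) (λ.λ.0 1)) ((λ.λ.0 1) (λ.0) (λ.λ.λ.0 1))
  step 2: (λ.λ.0 1) (λ.λ.0 1)
  step 3: λ.0 (λ.λ.0 1)

Term B:
  start: (λ.λ.1 (0 0)) ((λ.0) (λ.0))
  step 1: λ.(λ.0) (λ.0) (0 0)
  step 2: λ.(λ.0) (0 0)
  step 3: λ.0 0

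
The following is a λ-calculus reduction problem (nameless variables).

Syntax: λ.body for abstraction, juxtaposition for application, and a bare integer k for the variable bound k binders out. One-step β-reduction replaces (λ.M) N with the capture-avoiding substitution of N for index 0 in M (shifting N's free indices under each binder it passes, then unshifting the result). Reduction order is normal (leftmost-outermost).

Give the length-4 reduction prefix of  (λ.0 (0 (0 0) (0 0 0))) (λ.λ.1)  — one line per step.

Answer: after 4 steps: λ.(λ.λ.1) (λ.λ.1)

Reduction:
  start: (λ.0 (0 (0 0) (0 0 0))) (λ.λ.1)
  step 1: (λ.λ.1) ((λ.λ.1) ((λ.λ.1) (λ.λ.1)) ((λ.λ.1) (λ.λ.1) (λ.λ.1)))
  step 2: λ.(λ.λ.1) ((λ.λ.1) (λ.λ.1)) ((λ.λ.1) (λ.λ.1) (λ.λ.1))
  step 3: λ.(λ.(λ.λ.1) (λ.λ.1)) ((λ.λ.1) (λ.λ.1) (λ.λ.1))
  step 4: λ.(λ.λ.1) (λ.λ.1)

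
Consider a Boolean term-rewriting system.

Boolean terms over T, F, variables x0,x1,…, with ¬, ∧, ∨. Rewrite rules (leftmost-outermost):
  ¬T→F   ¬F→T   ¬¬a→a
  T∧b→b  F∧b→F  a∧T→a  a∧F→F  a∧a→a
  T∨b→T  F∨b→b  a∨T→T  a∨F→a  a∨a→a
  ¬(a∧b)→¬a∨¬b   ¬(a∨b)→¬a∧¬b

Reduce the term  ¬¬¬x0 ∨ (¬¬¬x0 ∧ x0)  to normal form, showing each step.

Answer: normal form = ¬x0 ∨ (¬x0 ∧ x0)  (in 2 steps)

Reduction:
  start: ¬¬¬x0 ∨ (¬¬¬x0 ∧ x0)
  step 1: ¬x0 ∨ (¬¬¬x0 ∧ x0)
  step 2: ¬x0 ∨ (¬x0 ∧ x0)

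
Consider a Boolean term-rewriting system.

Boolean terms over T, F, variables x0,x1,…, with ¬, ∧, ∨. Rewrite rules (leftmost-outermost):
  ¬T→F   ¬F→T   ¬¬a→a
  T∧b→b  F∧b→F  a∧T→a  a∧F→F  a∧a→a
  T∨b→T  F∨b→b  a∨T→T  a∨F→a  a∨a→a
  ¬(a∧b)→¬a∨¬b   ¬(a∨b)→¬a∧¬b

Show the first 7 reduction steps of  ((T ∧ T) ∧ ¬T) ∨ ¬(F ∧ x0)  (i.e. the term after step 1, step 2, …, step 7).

Answer: after 7 steps: T

Working:
  start: ((T ∧ T) ∧ ¬T) ∨ ¬(F ∧ x0)
  [1] (T ∧ ¬T) ∨ ¬(F ∧ x0)
  [2] ¬T ∨ ¬(F ∧ x0)
  [3] F ∨ ¬(F ∧ x0)
  [4] ¬(F ∧ x0)
  [5] ¬F ∨ ¬x0
  [6] T ∨ ¬x0
  [7] T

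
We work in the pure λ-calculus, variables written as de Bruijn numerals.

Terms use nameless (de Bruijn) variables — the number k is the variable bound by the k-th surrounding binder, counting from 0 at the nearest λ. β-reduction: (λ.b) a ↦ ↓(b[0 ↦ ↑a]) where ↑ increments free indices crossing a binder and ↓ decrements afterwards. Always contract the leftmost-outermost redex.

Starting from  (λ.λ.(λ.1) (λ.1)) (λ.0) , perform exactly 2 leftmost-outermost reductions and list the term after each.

  start: (λ.λ.(λ.1) (λ.1)) (λ.0)
  [1] λ.(λ.1) (λ.1)
  [2] λ.0

Answer: after 2 steps: λ.0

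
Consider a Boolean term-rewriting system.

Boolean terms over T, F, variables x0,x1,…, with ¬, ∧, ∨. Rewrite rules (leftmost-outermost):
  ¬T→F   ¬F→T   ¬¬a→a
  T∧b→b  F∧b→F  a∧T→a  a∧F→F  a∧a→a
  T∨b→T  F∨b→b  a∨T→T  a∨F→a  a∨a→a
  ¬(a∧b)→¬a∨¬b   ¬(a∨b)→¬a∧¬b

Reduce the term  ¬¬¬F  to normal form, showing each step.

  start: ¬¬¬F
  →1  ¬F
  →2  T

Answer: normal form = T  (in 2 steps)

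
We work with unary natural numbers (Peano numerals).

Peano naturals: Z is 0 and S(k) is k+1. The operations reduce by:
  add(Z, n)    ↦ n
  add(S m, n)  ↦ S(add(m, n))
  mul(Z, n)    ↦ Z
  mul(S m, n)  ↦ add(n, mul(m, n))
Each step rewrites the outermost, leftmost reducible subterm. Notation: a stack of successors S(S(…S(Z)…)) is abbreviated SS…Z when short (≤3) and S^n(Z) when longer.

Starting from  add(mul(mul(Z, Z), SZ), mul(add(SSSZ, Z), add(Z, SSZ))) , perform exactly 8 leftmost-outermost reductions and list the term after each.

  start: add(mul(mul(Z, Z), SZ), mul(add(SSSZ, Z), add(Z, SSZ)))
  [1] add(mul(Z, SZ), mul(add(SSSZ, Z), add(Z, SSZ)))
  [2] add(Z, mul(add(SSSZ, Z), add(Z, SSZ)))
  [3] mul(add(SSSZ, Z), add(Z, SSZ))
  [4] mul(S(add(SSZ, Z)), add(Z, SSZ))
  [5] add(add(Z, SSZ), mul(add(SSZ, Z), add(Z, SSZ)))
  [6] add(SSZ, mul(add(SSZ, Z), add(Z, SSZ)))
  [7] S(add(SZ, mul(add(SSZ, Z), add(Z, SSZ))))
  [8] S(S(add(Z, mul(add(SSZ, Z), add(Z, SSZ)))))

Answer: after 8 steps: S(S(add(Z, mul(add(SSZ, Z), add(Z, SSZ)))))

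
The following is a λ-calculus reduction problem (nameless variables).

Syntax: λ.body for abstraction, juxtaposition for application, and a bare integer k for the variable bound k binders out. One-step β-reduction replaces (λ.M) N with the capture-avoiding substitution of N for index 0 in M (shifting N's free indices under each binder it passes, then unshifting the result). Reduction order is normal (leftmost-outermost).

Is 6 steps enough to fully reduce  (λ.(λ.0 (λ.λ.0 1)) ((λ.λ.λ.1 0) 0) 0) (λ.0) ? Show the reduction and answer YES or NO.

  start: (λ.(λ.0 (λ.λ.0 1)) ((λ.λ.λ.1 0) 0) 0) (λ.0)
  →1  (λ.0 (λ.λ.0 1)) ((λ.λ.λ.1 0) (λ.0)) (λ.0)
  →2  (λ.λ.λ.1 0) (λ.0) (λ.λ.0 1) (λ.0)
  →3  (λ.λ.1 0) (λ.λ.0 1) (λ.0)
  →4  (λ.(λ.λ.0 1) 0) (λ.0)
  →5  (λ.λ.0 1) (λ.0)
  →6  λ.0 (λ.0)

Answer: YES — reaches normal form λ.0 (λ.0) in 6 ≤ 6 steps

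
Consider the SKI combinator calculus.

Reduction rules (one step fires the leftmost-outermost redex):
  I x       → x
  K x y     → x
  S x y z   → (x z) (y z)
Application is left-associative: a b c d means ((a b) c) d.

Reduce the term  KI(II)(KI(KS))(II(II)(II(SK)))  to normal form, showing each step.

  start: KI(II)(KI(KS))(II(II)(II(SK)))
  step 1: I(KI(KS))(II(II)(II(SK)))
  step 2: KI(KS)(II(II)(II(SK)))
  step 3: I(II(II)(II(SK)))
  step 4: II(II)(II(SK))
  step 5: I(II)(II(SK))
  step 6: II(II(SK))
  step 7: I(II(SK))
  step 8: II(SK)
  step 9: I(SK)
  step 10: SK

Answer: normal form = SK  (in 10 steps)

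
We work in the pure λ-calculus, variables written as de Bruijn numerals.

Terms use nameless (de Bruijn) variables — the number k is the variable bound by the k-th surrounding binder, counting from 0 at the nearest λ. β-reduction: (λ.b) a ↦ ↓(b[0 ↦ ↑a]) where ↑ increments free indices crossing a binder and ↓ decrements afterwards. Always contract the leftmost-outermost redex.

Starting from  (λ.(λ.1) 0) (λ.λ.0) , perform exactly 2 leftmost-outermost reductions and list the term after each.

  start: (λ.(λ.1) 0) (λ.λ.0)
  →1  (λ.λ.λ.0) (λ.λ.0)
  →2  λ.λ.0

Answer: after 2 steps: λ.λ.0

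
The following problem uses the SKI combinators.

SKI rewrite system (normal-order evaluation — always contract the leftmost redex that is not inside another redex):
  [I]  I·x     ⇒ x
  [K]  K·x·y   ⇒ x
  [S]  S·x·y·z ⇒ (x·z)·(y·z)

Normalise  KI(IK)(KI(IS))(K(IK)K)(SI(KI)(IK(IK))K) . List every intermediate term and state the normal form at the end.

Answer: normal form = K(KK)  (in 11 steps)

Reduction:
  start: KI(IK)(KI(IS))(K(IK)K)(SI(KI)(IK(IK))K)
  [1] I(KI(IS))(K(IK)K)(SI(KI)(IK(IK))K)
  [2] KI(IS)(K(IK)K)(SI(KI)(IK(IK))K)
  [3] I(K(IK)K)(SI(KI)(IK(IK))K)
  [4] K(IK)K(SI(KI)(IK(IK))K)
  [5] IK(SI(KI)(IK(IK))K)
  [6] K(SI(KI)(IK(IK))K)
  [7] K(I(IK(IK))(KI(IK(IK)))K)
  [8] K(IK(IK)(KI(IK(IK)))K)
  [9] K(K(IK)(KI(IK(IK)))K)
  [10] K(IKK)
  [11] K(KK)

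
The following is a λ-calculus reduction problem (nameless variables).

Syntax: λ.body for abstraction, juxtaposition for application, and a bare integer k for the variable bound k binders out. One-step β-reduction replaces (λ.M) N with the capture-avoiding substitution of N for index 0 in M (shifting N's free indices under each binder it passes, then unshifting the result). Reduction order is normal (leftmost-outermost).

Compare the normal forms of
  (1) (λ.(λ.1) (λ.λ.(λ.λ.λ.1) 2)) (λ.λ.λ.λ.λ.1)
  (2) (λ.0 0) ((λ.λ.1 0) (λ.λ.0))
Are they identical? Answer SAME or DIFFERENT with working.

Answer: DIFFERENT — A ⇓ λ.λ.λ.λ.λ.1, B ⇓ λ.0

Working:
Term A:
  start: (λ.(λ.1) (λ.λ.(λ.λ.λ.1) 2)) (λ.λ.λ.λ.λ.1)
  [1] (λ.λ.λ.λ.λ.λ.1) (λ.λ.(λ.λ.λ.1) (λ.λ.λ.λ.λ.1))
  [2] λ.λ.λ.λ.λ.1

Term B:
  start: (λ.0 0) ((λ.λ.1 0) (λ.λ.0))
  [1] (λ.λ.1 0) (λ.λ.0) ((λ.λ.1 0) (λ.λ.0))
  [2] (λ.(λ.λ.0) 0) ((λ.λ.1 0) (λ.λ.0))
  [3] (λ.λ.0) ((λ.λ.1 0) (λ.λ.0))
  [4] λ.0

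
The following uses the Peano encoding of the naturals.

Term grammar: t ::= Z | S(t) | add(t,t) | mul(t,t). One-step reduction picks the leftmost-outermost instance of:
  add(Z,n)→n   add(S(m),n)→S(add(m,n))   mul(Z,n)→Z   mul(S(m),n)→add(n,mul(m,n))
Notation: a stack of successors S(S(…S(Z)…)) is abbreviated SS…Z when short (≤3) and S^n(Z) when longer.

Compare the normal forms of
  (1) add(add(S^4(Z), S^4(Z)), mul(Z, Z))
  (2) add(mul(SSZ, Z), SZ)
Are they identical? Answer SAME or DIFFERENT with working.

Answer: DIFFERENT — A ⇓ S^8(Z), B ⇓ SZ

Working:
Term A:
  start: add(add(S^4(Z), S^4(Z)), mul(Z, Z))
  [1] add(S(add(SSSZ, S^4(Z))), mul(Z, Z))
  [2] S(add(add(SSSZ, S^4(Z)), mul(Z, Z)))
  [3] S(add(S(add(SSZ, S^4(Z))), mul(Z, Z)))
  [4] S(S(add(add(SSZ, S^4(Z)), mul(Z, Z))))
  [5] S(S(add(S(add(SZ, S^4(Z))), mul(Z, Z))))
  [6] S(S(S(add(add(SZ, S^4(Z)), mul(Z, Z)))))
  [7] S(S(S(add(S(add(Z, S^4(Z))), mul(Z, Z)))))
  [8] S(S(S(S(add(add(Z, S^4(Z)), mul(Z, Z))))))
  [9] S(S(S(S(add(S^4(Z), mul(Z, Z))))))
  [10] S(S(S(S(S(add(SSSZ, mul(Z, Z)))))))
  [11] S(S(S(S(S(S(add(SSZ, mul(Z, Z))))))))
  [12] S(S(S(S(S(S(S(add(SZ, mul(Z, Z)))))))))
  [13] S(S(S(S(S(S(S(S(add(Z, mul(Z, Z))))))))))
  [14] S(S(S(S(S(S(S(S(mul(Z, Z)))))))))
  [15] S^8(Z)

Term B:
  start: add(mul(SSZ, Z), SZ)
  [1] add(add(Z, mul(SZ, Z)), SZ)
  [2] add(mul(SZ, Z), SZ)
  [3] add(add(Z, mul(Z, Z)), SZ)
  [4] add(mul(Z, Z), SZ)
  [5] add(Z, SZ)
  [6] SZ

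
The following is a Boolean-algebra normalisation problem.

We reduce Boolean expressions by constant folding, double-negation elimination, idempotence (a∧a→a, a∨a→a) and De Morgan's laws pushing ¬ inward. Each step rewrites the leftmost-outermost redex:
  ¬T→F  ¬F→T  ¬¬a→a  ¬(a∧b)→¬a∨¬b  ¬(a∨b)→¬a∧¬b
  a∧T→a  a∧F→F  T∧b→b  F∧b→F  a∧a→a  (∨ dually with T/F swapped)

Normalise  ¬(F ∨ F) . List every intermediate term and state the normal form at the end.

  start: ¬(F ∨ F)
  [1] ¬F ∧ ¬F
  [2] ¬F
  [3] T

Answer: normal form = T  (in 3 steps)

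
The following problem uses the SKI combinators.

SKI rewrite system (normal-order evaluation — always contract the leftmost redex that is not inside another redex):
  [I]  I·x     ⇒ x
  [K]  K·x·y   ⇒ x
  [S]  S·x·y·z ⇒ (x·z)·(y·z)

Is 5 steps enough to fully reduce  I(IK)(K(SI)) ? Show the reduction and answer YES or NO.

  start: I(IK)(K(SI))
  [1] IK(K(SI))
  [2] K(K(SI))

Answer: YES — reaches normal form K(K(SI)) in 2 ≤ 5 steps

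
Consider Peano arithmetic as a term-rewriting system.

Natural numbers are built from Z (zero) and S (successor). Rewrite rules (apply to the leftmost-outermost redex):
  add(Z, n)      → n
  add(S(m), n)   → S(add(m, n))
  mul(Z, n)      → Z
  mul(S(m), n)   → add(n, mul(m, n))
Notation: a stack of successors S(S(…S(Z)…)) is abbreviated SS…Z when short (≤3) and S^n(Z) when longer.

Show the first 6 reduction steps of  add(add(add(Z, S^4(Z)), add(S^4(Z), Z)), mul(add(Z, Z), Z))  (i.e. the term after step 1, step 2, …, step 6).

Answer: after 6 steps: S(S(add(S(add(SZ, add(S^4(Z), Z))), mul(add(Z, Z), Z))))

Derivation:
  start: add(add(add(Z, S^4(Z)), add(S^4(Z), Z)), mul(add(Z, Z), Z))
  step 1: add(add(S^4(Z), add(S^4(Z), Z)), mul(add(Z, Z), Z))
  step 2: add(S(add(SSSZ, add(S^4(Z), Z))), mul(add(Z, Z), Z))
  step 3: S(add(add(SSSZ, add(S^4(Z), Z)), mul(add(Z, Z), Z)))
  step 4: S(add(S(add(SSZ, add(S^4(Z), Z))), mul(add(Z, Z), Z)))
  step 5: S(S(add(add(SSZ, add(S^4(Z), Z)), mul(add(Z, Z), Z))))
  step 6: S(S(add(S(add(SZ, add(S^4(Z), Z))), mul(add(Z, Z), Z))))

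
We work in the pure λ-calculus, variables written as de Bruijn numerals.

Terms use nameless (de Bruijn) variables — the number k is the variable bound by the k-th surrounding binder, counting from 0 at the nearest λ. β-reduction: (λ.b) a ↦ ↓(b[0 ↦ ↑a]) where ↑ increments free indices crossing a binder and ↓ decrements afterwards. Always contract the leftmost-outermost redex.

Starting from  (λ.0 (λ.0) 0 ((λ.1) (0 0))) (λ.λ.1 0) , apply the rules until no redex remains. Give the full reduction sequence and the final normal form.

Answer: normal form = λ.λ.1 0  (in 7 steps)

Working:
  start: (λ.0 (λ.0) 0 ((λ.1) (0 0))) (λ.λ.1 0)
  step 1: (λ.λ.1 0) (λ.0) (λ.λ.1 0) ((λ.λ.λ.1 0) ((λ.λ.1 0) (λ.λ.1 0)))
  step 2: (λ.(λ.0) 0) (λ.λ.1 0) ((λ.λ.λ.1 0) ((λ.λ.1 0) (λ.λ.1 0)))
  step 3: (λ.0) (λ.λ.1 0) ((λ.λ.λ.1 0) ((λ.λ.1 0) (λ.λ.1 0)))
  step 4: (λ.λ.1 0) ((λ.λ.λ.1 0) ((λ.λ.1 0) (λ.λ.1 0)))
  step 5: λ.(λ.λ.λ.1 0) ((λ.λ.1 0) (λ.λ.1 0)) 0
  step 6: λ.(λ.λ.1 0) 0
  step 7: λ.λ.1 0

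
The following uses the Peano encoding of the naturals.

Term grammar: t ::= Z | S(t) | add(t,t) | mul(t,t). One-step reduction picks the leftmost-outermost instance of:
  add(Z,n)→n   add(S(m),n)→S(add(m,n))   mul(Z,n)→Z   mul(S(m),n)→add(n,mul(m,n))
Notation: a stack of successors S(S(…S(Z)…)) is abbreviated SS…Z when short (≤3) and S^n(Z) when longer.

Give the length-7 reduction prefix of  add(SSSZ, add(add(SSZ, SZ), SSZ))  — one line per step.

Answer: after 7 steps: S(S(S(S(add(S(add(Z, SZ)), SSZ)))))

Derivation:
  start: add(SSSZ, add(add(SSZ, SZ), SSZ))
  →1  S(add(SSZ, add(add(SSZ, SZ), SSZ)))
  →2  S(S(add(SZ, add(add(SSZ, SZ), SSZ))))
  →3  S(S(S(add(Z, add(add(SSZ, SZ), SSZ)))))
  →4  S(S(S(add(add(SSZ, SZ), SSZ))))
  →5  S(S(S(add(S(add(SZ, SZ)), SSZ))))
  →6  S(S(S(S(add(add(SZ, SZ), SSZ)))))
  →7  S(S(S(S(add(S(add(Z, SZ)), SSZ)))))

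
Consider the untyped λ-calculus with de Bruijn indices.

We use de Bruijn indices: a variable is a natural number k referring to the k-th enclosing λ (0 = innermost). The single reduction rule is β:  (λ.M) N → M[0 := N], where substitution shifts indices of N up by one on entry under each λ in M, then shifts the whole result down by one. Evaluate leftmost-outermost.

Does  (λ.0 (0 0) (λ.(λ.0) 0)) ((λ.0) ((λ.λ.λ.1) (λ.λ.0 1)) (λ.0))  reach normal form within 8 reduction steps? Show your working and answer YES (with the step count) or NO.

Answer: YES — reaches normal form λ.0 in 7 ≤ 8 steps

Derivation:
  start: (λ.0 (0 0) (λ.(λ.0) 0)) ((λ.0) ((λ.λ.λ.1) (λ.λ.0 1)) (λ.0))
  →1  (λ.0) ((λ.λ.λ.1) (λ.λ.0 1)) (λ.0) ((λ.0) ((λ.λ.λ.1) (λ.λ.0 1)) (λ.0) ((λ.0) ((λ.λ.λ.1) (λ.λ.0 1)) (λ.0))) (λ.(λ.0) 0)
  →2  (λ.λ.λ.1) (λ.λ.0 1) (λ.0) ((λ.0) ((λ.λ.λ.1) (λ.λ.0 1)) (λ.0) ((λ.0) ((λ.λ.λ.1) (λ.λ.0 1)) (λ.0))) (λ.(λ.0) 0)
  →3  (λ.λ.1) (λ.0) ((λ.0) ((λ.λ.λ.1) (λ.λ.0 1)) (λ.0) ((λ.0) ((λ.λ.λ.1) (λ.λ.0 1)) (λ.0))) (λ.(λ.0) 0)
  →4  (λ.λ.0) ((λ.0) ((λ.λ.λ.1) (λ.λ.0 1)) (λ.0) ((λ.0) ((λ.λ.λ.1) (λ.λ.0 1)) (λ.0))) (λ.(λ.0) 0)
  →5  (λ.0) (λ.(λ.0) 0)
  →6  λ.(λ.0) 0
  →7  λ.0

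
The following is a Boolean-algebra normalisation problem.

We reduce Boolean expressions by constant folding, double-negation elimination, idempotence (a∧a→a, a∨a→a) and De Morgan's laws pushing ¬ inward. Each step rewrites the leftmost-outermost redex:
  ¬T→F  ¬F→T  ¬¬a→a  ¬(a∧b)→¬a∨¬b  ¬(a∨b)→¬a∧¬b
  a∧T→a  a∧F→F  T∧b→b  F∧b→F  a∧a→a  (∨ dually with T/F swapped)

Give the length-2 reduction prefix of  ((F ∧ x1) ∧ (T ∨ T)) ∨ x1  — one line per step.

  start: ((F ∧ x1) ∧ (T ∨ T)) ∨ x1
  [1] (F ∧ (T ∨ T)) ∨ x1
  [2] F ∨ x1

Answer: after 2 steps: F ∨ x1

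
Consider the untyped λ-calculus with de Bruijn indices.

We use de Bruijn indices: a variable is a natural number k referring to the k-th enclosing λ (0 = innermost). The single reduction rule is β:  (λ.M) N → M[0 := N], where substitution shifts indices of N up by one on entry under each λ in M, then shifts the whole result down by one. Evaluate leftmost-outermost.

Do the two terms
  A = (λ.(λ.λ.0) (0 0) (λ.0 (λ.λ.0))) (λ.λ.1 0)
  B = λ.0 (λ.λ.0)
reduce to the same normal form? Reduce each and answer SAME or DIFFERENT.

Term A:
  start: (λ.(λ.λ.0) (0 0) (λ.0 (λ.λ.0))) (λ.λ.1 0)
  →1  (λ.λ.0) ((λ.λ.1 0) (λ.λ.1 0)) (λ.0 (λ.λ.0))
  →2  (λ.0) (λ.0 (λ.λ.0))
  →3  λ.0 (λ.λ.0)

Term B:
  start: λ.0 (λ.λ.0)

Answer: SAME — A ⇓ λ.0 (λ.λ.0), B ⇓ λ.0 (λ.λ.0)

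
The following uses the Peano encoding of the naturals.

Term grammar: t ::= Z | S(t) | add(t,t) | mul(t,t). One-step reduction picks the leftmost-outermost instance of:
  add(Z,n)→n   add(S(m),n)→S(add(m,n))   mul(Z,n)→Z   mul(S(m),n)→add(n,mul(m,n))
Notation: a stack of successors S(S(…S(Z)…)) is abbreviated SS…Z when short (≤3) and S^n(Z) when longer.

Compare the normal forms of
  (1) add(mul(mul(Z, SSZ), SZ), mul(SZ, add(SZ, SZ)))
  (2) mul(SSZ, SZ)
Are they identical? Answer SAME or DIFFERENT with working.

Answer: SAME — A ⇓ SSZ, B ⇓ SSZ

Working:
Term A:
  start: add(mul(mul(Z, SSZ), SZ), mul(SZ, add(SZ, SZ)))
  →1  add(mul(Z, SZ), mul(SZ, add(SZ, SZ)))
  →2  add(Z, mul(SZ, add(SZ, SZ)))
  →3  mul(SZ, add(SZ, SZ))
  →4  add(add(SZ, SZ), mul(Z, add(SZ, SZ)))
  →5  add(S(add(Z, SZ)), mul(Z, add(SZ, SZ)))
  →6  S(add(add(Z, SZ), mul(Z, add(SZ, SZ))))
  →7  S(add(SZ, mul(Z, add(SZ, SZ))))
  →8  S(S(add(Z, mul(Z, add(SZ, SZ)))))
  →9  S(S(mul(Z, add(SZ, SZ))))
  →10  SSZ

Term B:
  start: mul(SSZ, SZ)
  →1  add(SZ, mul(SZ, SZ))
  →2  S(add(Z, mul(SZ, SZ)))
  →3  S(mul(SZ, SZ))
  →4  S(add(SZ, mul(Z, SZ)))
  →5  S(S(add(Z, mul(Z, SZ))))
  →6  S(S(mul(Z, SZ)))
  →7  SSZ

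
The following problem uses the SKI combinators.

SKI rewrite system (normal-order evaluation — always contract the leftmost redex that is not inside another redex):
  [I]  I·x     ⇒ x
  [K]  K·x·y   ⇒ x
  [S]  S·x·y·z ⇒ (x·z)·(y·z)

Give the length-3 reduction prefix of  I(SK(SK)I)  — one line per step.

Answer: after 3 steps: I

Derivation:
  start: I(SK(SK)I)
  step 1: SK(SK)I
  step 2: KI(SKI)
  step 3: I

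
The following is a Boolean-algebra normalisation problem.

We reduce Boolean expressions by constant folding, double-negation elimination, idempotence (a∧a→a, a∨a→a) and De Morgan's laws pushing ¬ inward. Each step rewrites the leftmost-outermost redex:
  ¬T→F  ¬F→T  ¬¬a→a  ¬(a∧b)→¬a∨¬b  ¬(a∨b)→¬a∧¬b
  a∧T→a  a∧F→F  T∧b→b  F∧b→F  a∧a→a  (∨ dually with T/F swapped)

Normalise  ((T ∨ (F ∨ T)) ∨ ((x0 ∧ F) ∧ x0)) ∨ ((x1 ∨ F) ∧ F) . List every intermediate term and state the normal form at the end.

  start: ((T ∨ (F ∨ T)) ∨ ((x0 ∧ F) ∧ x0)) ∨ ((x1 ∨ F) ∧ F)
  step 1: (T ∨ ((x0 ∧ F) ∧ x0)) ∨ ((x1 ∨ F) ∧ F)
  step 2: T ∨ ((x1 ∨ F) ∧ F)
  step 3: T

Answer: normal form = T  (in 3 steps)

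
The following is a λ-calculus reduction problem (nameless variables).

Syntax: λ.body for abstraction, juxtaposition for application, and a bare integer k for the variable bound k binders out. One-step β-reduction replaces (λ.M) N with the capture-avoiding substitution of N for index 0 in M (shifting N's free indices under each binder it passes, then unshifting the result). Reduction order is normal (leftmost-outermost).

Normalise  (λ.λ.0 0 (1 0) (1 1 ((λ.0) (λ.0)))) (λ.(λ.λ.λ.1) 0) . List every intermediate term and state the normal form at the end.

  start: (λ.λ.0 0 (1 0) (1 1 ((λ.0) (λ.0)))) (λ.(λ.λ.λ.1) 0)
  step 1: λ.0 0 ((λ.(λ.λ.λ.1) 0) 0) ((λ.(λ.λ.λ.1) 0) (λ.(λ.λ.λ.1) 0) ((λ.0) (λ.0)))
  step 2: λ.0 0 ((λ.λ.λ.1) 0) ((λ.(λ.λ.λ.1) 0) (λ.(λ.λ.λ.1) 0) ((λ.0) (λ.0)))
  step 3: λ.0 0 (λ.λ.1) ((λ.(λ.λ.λ.1) 0) (λ.(λ.λ.λ.1) 0) ((λ.0) (λ.0)))
  step 4: λ.0 0 (λ.λ.1) ((λ.λ.λ.1) (λ.(λ.λ.λ.1) 0) ((λ.0) (λ.0)))
  step 5: λ.0 0 (λ.λ.1) ((λ.λ.1) ((λ.0) (λ.0)))
  step 6: λ.0 0 (λ.λ.1) (λ.(λ.0) (λ.0))
  step 7: λ.0 0 (λ.λ.1) (λ.λ.0)

Answer: normal form = λ.0 0 (λ.λ.1) (λ.λ.0)  (in 7 steps)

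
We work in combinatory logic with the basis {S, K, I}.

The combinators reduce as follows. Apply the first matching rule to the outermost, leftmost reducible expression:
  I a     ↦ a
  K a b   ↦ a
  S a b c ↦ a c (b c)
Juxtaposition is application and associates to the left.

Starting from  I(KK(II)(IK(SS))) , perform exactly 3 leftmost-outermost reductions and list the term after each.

Answer: after 3 steps: K(K(SS))

Working:
  start: I(KK(II)(IK(SS)))
  [1] KK(II)(IK(SS))
  [2] K(IK(SS))
  [3] K(K(SS))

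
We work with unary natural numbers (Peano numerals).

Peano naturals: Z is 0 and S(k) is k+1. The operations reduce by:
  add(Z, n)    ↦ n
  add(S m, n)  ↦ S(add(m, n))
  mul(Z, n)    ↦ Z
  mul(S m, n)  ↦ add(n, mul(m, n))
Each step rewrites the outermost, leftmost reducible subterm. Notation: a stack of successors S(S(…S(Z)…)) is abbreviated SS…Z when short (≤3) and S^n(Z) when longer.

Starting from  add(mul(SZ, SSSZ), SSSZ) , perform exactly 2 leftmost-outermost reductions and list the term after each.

Answer: after 2 steps: add(S(add(SSZ, mul(Z, SSSZ))), SSSZ)

Derivation:
  start: add(mul(SZ, SSSZ), SSSZ)
  step 1: add(add(SSSZ, mul(Z, SSSZ)), SSSZ)
  step 2: add(S(add(SSZ, mul(Z, SSSZ))), SSSZ)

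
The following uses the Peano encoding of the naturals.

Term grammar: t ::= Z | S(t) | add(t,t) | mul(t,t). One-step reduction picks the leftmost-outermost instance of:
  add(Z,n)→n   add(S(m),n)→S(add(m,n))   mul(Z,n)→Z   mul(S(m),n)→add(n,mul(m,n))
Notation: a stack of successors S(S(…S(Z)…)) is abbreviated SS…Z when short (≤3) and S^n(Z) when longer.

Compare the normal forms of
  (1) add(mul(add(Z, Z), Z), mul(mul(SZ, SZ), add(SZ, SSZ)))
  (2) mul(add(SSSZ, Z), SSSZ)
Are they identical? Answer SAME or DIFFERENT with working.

Term A:
  start: add(mul(add(Z, Z), Z), mul(mul(SZ, SZ), add(SZ, SSZ)))
  step 1: add(mul(Z, Z), mul(mul(SZ, SZ), add(SZ, SSZ)))
  step 2: add(Z, mul(mul(SZ, SZ), add(SZ, SSZ)))
  step 3: mul(mul(SZ, SZ), add(SZ, SSZ))
  step 4: mul(add(SZ, mul(Z, SZ)), add(SZ, SSZ))
  step 5: mul(S(add(Z, mul(Z, SZ))), add(SZ, SSZ))
  step 6: add(add(SZ, SSZ), mul(add(Z, mul(Z, SZ)), add(SZ, SSZ)))
  step 7: add(S(add(Z, SSZ)), mul(add(Z, mul(Z, SZ)), add(SZ, SSZ)))
  step 8: S(add(add(Z, SSZ), mul(add(Z, mul(Z, SZ)), add(SZ, SSZ))))
  step 9: S(add(SSZ, mul(add(Z, mul(Z, SZ)), add(SZ, SSZ))))
  step 10: S(S(add(SZ, mul(add(Z, mul(Z, SZ)), add(SZ, SSZ)))))
  step 11: S(S(S(add(Z, mul(add(Z, mul(Z, SZ)), add(SZ, SSZ))))))
  step 12: S(S(S(mul(add(Z, mul(Z, SZ)), add(SZ, SSZ)))))
  step 13: S(S(S(mul(mul(Z, SZ), add(SZ, SSZ)))))
  step 14: S(S(S(mul(Z, add(SZ, SSZ)))))
  step 15: SSSZ

Term B:
  start: mul(add(SSSZ, Z), SSSZ)
  step 1: mul(S(add(SSZ, Z)), SSSZ)
  step 2: add(SSSZ, mul(add(SSZ, Z), SSSZ))
  step 3: S(add(SSZ, mul(add(SSZ, Z), SSSZ)))
  step 4: S(S(add(SZ, mul(add(SSZ, Z), SSSZ))))
  step 5: S(S(S(add(Z, mul(add(SSZ, Z), SSSZ)))))
  step 6: S(S(S(mul(add(SSZ, Z), SSSZ))))
  step 7: S(S(S(mul(S(add(SZ, Z)), SSSZ))))
  step 8: S(S(S(add(SSSZ, mul(add(SZ, Z), SSSZ)))))
  step 9: S(S(S(S(add(SSZ, mul(add(SZ, Z), SSSZ))))))
  step 10: S(S(S(S(S(add(SZ, mul(add(SZ, Z), SSSZ)))))))
  step 11: S(S(S(S(S(S(add(Z, mul(add(SZ, Z), SSSZ))))))))
  step 12: S(S(S(S(S(S(mul(add(SZ, Z), SSSZ)))))))
  step 13: S(S(S(S(S(S(mul(S(add(Z, Z)), SSSZ)))))))
  step 14: S(S(S(S(S(S(add(SSSZ, mul(add(Z, Z), SSSZ))))))))
  step 15: S(S(S(S(S(S(S(add(SSZ, mul(add(Z, Z), SSSZ)))))))))
  step 16: S(S(S(S(S(S(S(S(add(SZ, mul(add(Z, Z), SSSZ))))))))))
  step 17: S(S(S(S(S(S(S(S(S(add(Z, mul(add(Z, Z), SSSZ)))))))))))
  step 18: S(S(S(S(S(S(S(S(S(mul(add(Z, Z), SSSZ))))))))))
  step 19: S(S(S(S(S(S(S(S(S(mul(Z, SSSZ))))))))))
  step 20: S^9(Z)

Answer: DIFFERENT — A ⇓ SSSZ, B ⇓ S^9(Z)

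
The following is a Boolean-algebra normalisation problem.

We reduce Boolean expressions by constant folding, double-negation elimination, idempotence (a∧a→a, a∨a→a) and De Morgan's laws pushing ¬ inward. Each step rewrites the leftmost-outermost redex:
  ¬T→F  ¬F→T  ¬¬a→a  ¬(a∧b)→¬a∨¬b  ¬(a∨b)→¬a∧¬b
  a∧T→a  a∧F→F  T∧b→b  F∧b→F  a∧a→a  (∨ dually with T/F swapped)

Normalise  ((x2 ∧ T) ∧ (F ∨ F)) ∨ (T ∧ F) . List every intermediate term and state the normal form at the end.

Answer: normal form = F  (in 5 steps)

Working:
  start: ((x2 ∧ T) ∧ (F ∨ F)) ∨ (T ∧ F)
  [1] (x2 ∧ (F ∨ F)) ∨ (T ∧ F)
  [2] (x2 ∧ F) ∨ (T ∧ F)
  [3] F ∨ (T ∧ F)
  [4] T ∧ F
  [5] F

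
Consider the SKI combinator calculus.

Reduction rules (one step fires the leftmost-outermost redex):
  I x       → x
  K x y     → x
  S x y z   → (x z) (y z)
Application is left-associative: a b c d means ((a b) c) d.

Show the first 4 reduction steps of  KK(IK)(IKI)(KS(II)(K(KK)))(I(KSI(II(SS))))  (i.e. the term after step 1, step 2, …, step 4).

Answer: after 4 steps: I

Reduction:
  start: KK(IK)(IKI)(KS(II)(K(KK)))(I(KSI(II(SS))))
  step 1: K(IKI)(KS(II)(K(KK)))(I(KSI(II(SS))))
  step 2: IKI(I(KSI(II(SS))))
  step 3: KI(I(KSI(II(SS))))
  step 4: I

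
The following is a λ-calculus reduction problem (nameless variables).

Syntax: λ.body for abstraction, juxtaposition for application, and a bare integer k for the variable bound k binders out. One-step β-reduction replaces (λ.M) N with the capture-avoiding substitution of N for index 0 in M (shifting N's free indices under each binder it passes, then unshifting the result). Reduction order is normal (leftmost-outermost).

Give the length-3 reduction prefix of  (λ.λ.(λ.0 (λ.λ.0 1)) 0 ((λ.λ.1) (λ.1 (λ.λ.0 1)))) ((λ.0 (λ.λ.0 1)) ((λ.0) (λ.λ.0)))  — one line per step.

  start: (λ.λ.(λ.0 (λ.λ.0 1)) 0 ((λ.λ.1) (λ.1 (λ.λ.0 1)))) ((λ.0 (λ.λ.0 1)) ((λ.0) (λ.λ.0)))
  →1  λ.(λ.0 (λ.λ.0 1)) 0 ((λ.λ.1) (λ.1 (λ.λ.0 1)))
  →2  λ.0 (λ.λ.0 1) ((λ.λ.1) (λ.1 (λ.λ.0 1)))
  →3  λ.0 (λ.λ.0 1) (λ.λ.2 (λ.λ.0 1))

Answer: after 3 steps: λ.0 (λ.λ.0 1) (λ.λ.2 (λ.λ.0 1))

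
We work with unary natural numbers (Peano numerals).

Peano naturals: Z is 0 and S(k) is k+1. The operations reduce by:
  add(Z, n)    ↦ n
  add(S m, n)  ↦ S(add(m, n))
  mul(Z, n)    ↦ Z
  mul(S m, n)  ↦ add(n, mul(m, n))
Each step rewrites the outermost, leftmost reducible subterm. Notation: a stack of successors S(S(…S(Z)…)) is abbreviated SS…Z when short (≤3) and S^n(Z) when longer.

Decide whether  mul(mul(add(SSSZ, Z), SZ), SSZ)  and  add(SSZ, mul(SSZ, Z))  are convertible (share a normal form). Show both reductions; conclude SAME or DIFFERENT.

Answer: DIFFERENT — A ⇓ S^6(Z), B ⇓ SSZ

Working:
Term A:
  start: mul(mul(add(SSSZ, Z), SZ), SSZ)
  →1  mul(mul(S(add(SSZ, Z)), SZ), SSZ)
  →2  mul(add(SZ, mul(add(SSZ, Z), SZ)), SSZ)
  →3  mul(S(add(Z, mul(add(SSZ, Z), SZ))), SSZ)
  →4  add(SSZ, mul(add(Z, mul(add(SSZ, Z), SZ)), SSZ))
  →5  S(add(SZ, mul(add(Z, mul(add(SSZ, Z), SZ)), SSZ)))
  →6  S(S(add(Z, mul(add(Z, mul(add(SSZ, Z), SZ)), SSZ))))
  →7  S(S(mul(add(Z, mul(add(SSZ, Z), SZ)), SSZ)))
  →8  S(S(mul(mul(add(SSZ, Z), SZ), SSZ)))
  →9  S(S(mul(mul(S(add(SZ, Z)), SZ), SSZ)))
  →10  S(S(mul(add(SZ, mul(add(SZ, Z), SZ)), SSZ)))
  →11  S(S(mul(S(add(Z, mul(add(SZ, Z), SZ))), SSZ)))
  →12  S(S(add(SSZ, mul(add(Z, mul(add(SZ, Z), SZ)), SSZ))))
  →13  S(S(S(add(SZ, mul(add(Z, mul(add(SZ, Z), SZ)), SSZ)))))
  →14  S(S(S(S(add(Z, mul(add(Z, mul(add(SZ, Z), SZ)), SSZ))))))
  →15  S(S(S(S(mul(add(Z, mul(add(SZ, Z), SZ)), SSZ)))))
  →16  S(S(S(S(mul(mul(add(SZ, Z), SZ), SSZ)))))
  →17  S(S(S(S(mul(mul(S(add(Z, Z)), SZ), SSZ)))))
  →18  S(S(S(S(mul(add(SZ, mul(add(Z, Z), SZ)), SSZ)))))
  →19  S(S(S(S(mul(S(add(Z, mul(add(Z, Z), SZ))), SSZ)))))
  →20  S(S(S(S(add(SSZ, mul(add(Z, mul(add(Z, Z), SZ)), SSZ))))))
  →21  S(S(S(S(S(add(SZ, mul(add(Z, mul(add(Z, Z), SZ)), SSZ)))))))
  →22  S(S(S(S(S(S(add(Z, mul(add(Z, mul(add(Z, Z), SZ)), SSZ))))))))
  →23  S(S(S(S(S(S(mul(add(Z, mul(add(Z, Z), SZ)), SSZ)))))))
  →24  S(S(S(S(S(S(mul(mul(add(Z, Z), SZ), SSZ)))))))
  →25  S(S(S(S(S(S(mul(mul(Z, SZ), SSZ)))))))
  →26  S(S(S(S(S(S(mul(Z, SSZ)))))))
  →27  S^6(Z)

Term B:
  start: add(SSZ, mul(SSZ, Z))
  →1  S(add(SZ, mul(SSZ, Z)))
  →2  S(S(add(Z, mul(SSZ, Z))))
  →3  S(S(mul(SSZ, Z)))
  →4  S(S(add(Z, mul(SZ, Z))))
  →5  S(S(mul(SZ, Z)))
  →6  S(S(add(Z, mul(Z, Z))))
  →7  S(S(mul(Z, Z)))
  →8  SSZ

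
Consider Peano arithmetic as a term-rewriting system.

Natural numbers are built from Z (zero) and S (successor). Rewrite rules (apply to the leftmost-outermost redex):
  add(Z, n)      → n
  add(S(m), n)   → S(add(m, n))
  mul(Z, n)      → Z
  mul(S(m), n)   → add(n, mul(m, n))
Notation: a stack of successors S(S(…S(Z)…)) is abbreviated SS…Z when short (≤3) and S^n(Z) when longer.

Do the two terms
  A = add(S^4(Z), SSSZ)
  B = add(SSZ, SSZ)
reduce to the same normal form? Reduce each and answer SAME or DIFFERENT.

Answer: DIFFERENT — A ⇓ S^7(Z), B ⇓ S^4(Z)

Working:
Term A:
  start: add(S^4(Z), SSSZ)
  step 1: S(add(SSSZ, SSSZ))
  step 2: S(S(add(SSZ, SSSZ)))
  step 3: S(S(S(add(SZ, SSSZ))))
  step 4: S(S(S(S(add(Z, SSSZ)))))
  step 5: S^7(Z)

Term B:
  start: add(SSZ, SSZ)
  step 1: S(add(SZ, SSZ))
  step 2: S(S(add(Z, SSZ)))
  step 3: S^4(Z)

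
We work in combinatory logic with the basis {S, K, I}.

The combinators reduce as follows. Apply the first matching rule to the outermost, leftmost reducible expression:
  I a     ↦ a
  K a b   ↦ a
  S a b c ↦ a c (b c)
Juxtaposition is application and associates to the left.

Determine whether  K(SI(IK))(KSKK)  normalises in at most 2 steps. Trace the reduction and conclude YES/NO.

  start: K(SI(IK))(KSKK)
  step 1: SI(IK)
  step 2: SIK

Answer: YES — reaches normal form SIK in 2 ≤ 2 steps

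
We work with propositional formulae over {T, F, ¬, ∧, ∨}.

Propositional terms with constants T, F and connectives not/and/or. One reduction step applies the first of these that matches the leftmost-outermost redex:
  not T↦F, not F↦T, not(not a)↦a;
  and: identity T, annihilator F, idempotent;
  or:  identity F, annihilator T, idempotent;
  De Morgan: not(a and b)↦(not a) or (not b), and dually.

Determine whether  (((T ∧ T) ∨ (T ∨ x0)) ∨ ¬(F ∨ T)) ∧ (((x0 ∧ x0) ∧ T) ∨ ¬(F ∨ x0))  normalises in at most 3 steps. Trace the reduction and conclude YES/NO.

Answer: NO — after 3 steps the term is T ∧ (((x0 ∧ x0) ∧ T) ∨ ¬(F ∨ x0)), not yet normal

Derivation:
  start: (((T ∧ T) ∨ (T ∨ x0)) ∨ ¬(F ∨ T)) ∧ (((x0 ∧ x0) ∧ T) ∨ ¬(F ∨ x0))
  step 1: ((T ∨ (T ∨ x0)) ∨ ¬(F ∨ T)) ∧ (((x0 ∧ x0) ∧ T) ∨ ¬(F ∨ x0))
  step 2: (T ∨ ¬(F ∨ T)) ∧ (((x0 ∧ x0) ∧ T) ∨ ¬(F ∨ x0))
  step 3: T ∧ (((x0 ∧ x0) ∧ T) ∨ ¬(F ∨ x0))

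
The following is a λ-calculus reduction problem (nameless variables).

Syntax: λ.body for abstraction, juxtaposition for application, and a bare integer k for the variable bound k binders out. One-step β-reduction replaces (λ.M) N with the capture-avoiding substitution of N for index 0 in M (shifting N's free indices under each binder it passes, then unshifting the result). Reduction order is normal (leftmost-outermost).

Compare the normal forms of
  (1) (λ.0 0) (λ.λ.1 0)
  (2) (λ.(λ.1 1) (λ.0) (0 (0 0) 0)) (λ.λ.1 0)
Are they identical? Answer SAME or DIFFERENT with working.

Answer: SAME — A ⇓ λ.λ.1 0, B ⇓ λ.λ.1 0

Working:
Term A:
  start: (λ.0 0) (λ.λ.1 0)
  →1  (λ.λ.1 0) (λ.λ.1 0)
  →2  λ.(λ.λ.1 0) 0
  →3  λ.λ.1 0

Term B:
  start: (λ.(λ.1 1) (λ.0) (0 (0 0) 0)) (λ.λ.1 0)
  →1  (λ.(λ.λ.1 0) (λ.λ.1 0)) (λ.0) ((λ.λ.1 0) ((λ.λ.1 0) (λ.λ.1 0)) (λ.λ.1 0))
  →2  (λ.λ.1 0) (λ.λ.1 0) ((λ.λ.1 0) ((λ.λ.1 0) (λ.λ.1 0)) (λ.λ.1 0))
  →3  (λ.(λ.λ.1 0) 0) ((λ.λ.1 0) ((λ.λ.1 0) (λ.λ.1 0)) (λ.λ.1 0))
  →4  (λ.λ.1 0) ((λ.λ.1 0) ((λ.λ.1 0) (λ.λ.1 0)) (λ.λ.1 0))
  →5  λ.(λ.λ.1 0) ((λ.λ.1 0) (λ.λ.1 0)) (λ.λ.1 0) 0
  →6  λ.(λ.(λ.λ.1 0) (λ.λ.1 0) 0) (λ.λ.1 0) 0
  →7  λ.(λ.λ.1 0) (λ.λ.1 0) (λ.λ.1 0) 0
  →8  λ.(λ.(λ.λ.1 0) 0) (λ.λ.1 0) 0
  →9  λ.(λ.λ.1 0) (λ.λ.1 0) 0
  →10  λ.(λ.(λ.λ.1 0) 0) 0
  →11  λ.(λ.λ.1 0) 0
  →12  λ.λ.1 0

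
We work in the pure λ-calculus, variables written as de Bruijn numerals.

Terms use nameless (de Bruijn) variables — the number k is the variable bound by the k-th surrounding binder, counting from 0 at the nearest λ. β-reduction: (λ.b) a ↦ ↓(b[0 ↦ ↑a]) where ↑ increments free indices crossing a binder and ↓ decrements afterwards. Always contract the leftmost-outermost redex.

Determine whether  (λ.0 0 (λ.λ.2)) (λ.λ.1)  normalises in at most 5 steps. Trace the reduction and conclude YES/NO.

  start: (λ.0 0 (λ.λ.2)) (λ.λ.1)
  →1  (λ.λ.1) (λ.λ.1) (λ.λ.λ.λ.1)
  →2  (λ.λ.λ.1) (λ.λ.λ.λ.1)
  →3  λ.λ.1

Answer: YES — reaches normal form λ.λ.1 in 3 ≤ 5 steps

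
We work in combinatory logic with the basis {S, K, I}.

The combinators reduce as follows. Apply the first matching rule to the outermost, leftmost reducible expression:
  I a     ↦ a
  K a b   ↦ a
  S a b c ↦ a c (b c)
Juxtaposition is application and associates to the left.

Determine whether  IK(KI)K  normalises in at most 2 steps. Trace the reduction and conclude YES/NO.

  start: IK(KI)K
  [1] K(KI)K
  [2] KI

Answer: YES — reaches normal form KI in 2 ≤ 2 steps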